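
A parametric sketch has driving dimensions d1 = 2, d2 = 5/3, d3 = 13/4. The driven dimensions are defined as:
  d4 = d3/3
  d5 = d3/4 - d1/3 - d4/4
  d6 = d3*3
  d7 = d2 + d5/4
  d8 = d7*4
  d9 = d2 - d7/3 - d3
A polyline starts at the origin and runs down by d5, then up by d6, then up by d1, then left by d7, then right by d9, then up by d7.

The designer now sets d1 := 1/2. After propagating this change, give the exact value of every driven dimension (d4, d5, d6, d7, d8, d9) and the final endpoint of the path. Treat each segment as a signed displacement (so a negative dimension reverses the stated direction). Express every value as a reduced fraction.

Apply edit: d1 := 1/2
  d4 = d3/3 = 13/12
  d5 = d3/4 - d1/3 - d4/4 = 3/8
  d6 = d3*3 = 39/4
  d7 = d2 + d5/4 = 169/96
  d8 = d7*4 = 169/24
  d9 = d2 - d7/3 - d3 = -625/288
Walk from origin (0, 0):
  seg 1: down by d5 = 3/8 → (0, -3/8)
  seg 2: up by d6 = 39/4 → (0, 75/8)
  seg 3: up by d1 = 1/2 → (0, 79/8)
  seg 4: left by d7 = 169/96 → (-169/96, 79/8)
  seg 5: right by d9 = -625/288 → (-283/72, 79/8)
  seg 6: up by d7 = 169/96 → (-283/72, 1117/96)

d4 = 13/12
d5 = 3/8
d6 = 39/4
d7 = 169/96
d8 = 169/24
d9 = -625/288
endpoint = (-283/72, 1117/96)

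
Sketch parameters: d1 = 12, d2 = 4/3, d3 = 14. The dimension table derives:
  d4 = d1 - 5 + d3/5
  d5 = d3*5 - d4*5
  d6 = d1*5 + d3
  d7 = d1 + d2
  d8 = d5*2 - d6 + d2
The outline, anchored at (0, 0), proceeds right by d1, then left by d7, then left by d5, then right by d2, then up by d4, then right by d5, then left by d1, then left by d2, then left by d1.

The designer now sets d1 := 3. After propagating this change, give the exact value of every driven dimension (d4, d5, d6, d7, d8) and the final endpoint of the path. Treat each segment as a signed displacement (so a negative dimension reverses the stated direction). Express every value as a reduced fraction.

Apply edit: d1 := 3
  d4 = d1 - 5 + d3/5 = 4/5
  d5 = d3*5 - d4*5 = 66
  d6 = d1*5 + d3 = 29
  d7 = d1 + d2 = 13/3
  d8 = d5*2 - d6 + d2 = 313/3
Walk from origin (0, 0):
  seg 1: right by d1 = 3 → (3, 0)
  seg 2: left by d7 = 13/3 → (-4/3, 0)
  seg 3: left by d5 = 66 → (-202/3, 0)
  seg 4: right by d2 = 4/3 → (-66, 0)
  seg 5: up by d4 = 4/5 → (-66, 4/5)
  seg 6: right by d5 = 66 → (0, 4/5)
  seg 7: left by d1 = 3 → (-3, 4/5)
  seg 8: left by d2 = 4/3 → (-13/3, 4/5)
  seg 9: left by d1 = 3 → (-22/3, 4/5)

d4 = 4/5
d5 = 66
d6 = 29
d7 = 13/3
d8 = 313/3
endpoint = (-22/3, 4/5)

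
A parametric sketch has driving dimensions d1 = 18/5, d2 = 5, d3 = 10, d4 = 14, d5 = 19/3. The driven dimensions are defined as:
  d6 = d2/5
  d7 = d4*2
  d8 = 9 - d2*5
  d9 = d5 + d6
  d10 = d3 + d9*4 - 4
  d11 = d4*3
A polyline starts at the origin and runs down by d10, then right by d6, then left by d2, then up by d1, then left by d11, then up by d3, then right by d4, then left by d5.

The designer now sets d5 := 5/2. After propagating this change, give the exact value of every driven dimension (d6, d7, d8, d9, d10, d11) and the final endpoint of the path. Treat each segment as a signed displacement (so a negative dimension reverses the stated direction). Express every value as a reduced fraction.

Apply edit: d5 := 5/2
  d6 = d2/5 = 1
  d7 = d4*2 = 28
  d8 = 9 - d2*5 = -16
  d9 = d5 + d6 = 7/2
  d10 = d3 + d9*4 - 4 = 20
  d11 = d4*3 = 42
Walk from origin (0, 0):
  seg 1: down by d10 = 20 → (0, -20)
  seg 2: right by d6 = 1 → (1, -20)
  seg 3: left by d2 = 5 → (-4, -20)
  seg 4: up by d1 = 18/5 → (-4, -82/5)
  seg 5: left by d11 = 42 → (-46, -82/5)
  seg 6: up by d3 = 10 → (-46, -32/5)
  seg 7: right by d4 = 14 → (-32, -32/5)
  seg 8: left by d5 = 5/2 → (-69/2, -32/5)

d6 = 1
d7 = 28
d8 = -16
d9 = 7/2
d10 = 20
d11 = 42
endpoint = (-69/2, -32/5)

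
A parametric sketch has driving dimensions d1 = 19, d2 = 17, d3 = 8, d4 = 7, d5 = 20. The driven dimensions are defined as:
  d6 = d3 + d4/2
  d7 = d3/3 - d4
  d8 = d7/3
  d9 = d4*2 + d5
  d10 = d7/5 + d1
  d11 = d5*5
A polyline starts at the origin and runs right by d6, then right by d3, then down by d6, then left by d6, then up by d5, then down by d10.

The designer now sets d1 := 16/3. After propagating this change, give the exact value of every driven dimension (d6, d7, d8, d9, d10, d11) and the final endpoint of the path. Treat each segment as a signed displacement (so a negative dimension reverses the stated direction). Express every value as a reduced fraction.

d6 = 23/2
d7 = -13/3
d8 = -13/9
d9 = 34
d10 = 67/15
d11 = 100
endpoint = (8, 121/30)

Apply edit: d1 := 16/3
  d6 = d3 + d4/2 = 23/2
  d7 = d3/3 - d4 = -13/3
  d8 = d7/3 = -13/9
  d9 = d4*2 + d5 = 34
  d10 = d7/5 + d1 = 67/15
  d11 = d5*5 = 100
Walk from origin (0, 0):
  seg 1: right by d6 = 23/2 → (23/2, 0)
  seg 2: right by d3 = 8 → (39/2, 0)
  seg 3: down by d6 = 23/2 → (39/2, -23/2)
  seg 4: left by d6 = 23/2 → (8, -23/2)
  seg 5: up by d5 = 20 → (8, 17/2)
  seg 6: down by d10 = 67/15 → (8, 121/30)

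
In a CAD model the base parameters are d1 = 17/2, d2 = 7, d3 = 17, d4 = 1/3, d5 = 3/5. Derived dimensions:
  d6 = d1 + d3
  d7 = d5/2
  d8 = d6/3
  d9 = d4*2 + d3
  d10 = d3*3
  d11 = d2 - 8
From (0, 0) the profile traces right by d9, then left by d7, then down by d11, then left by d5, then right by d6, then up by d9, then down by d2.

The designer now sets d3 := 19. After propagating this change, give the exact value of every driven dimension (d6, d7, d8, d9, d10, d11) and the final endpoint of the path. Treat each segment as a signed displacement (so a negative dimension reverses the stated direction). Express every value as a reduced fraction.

Apply edit: d3 := 19
  d6 = d1 + d3 = 55/2
  d7 = d5/2 = 3/10
  d8 = d6/3 = 55/6
  d9 = d4*2 + d3 = 59/3
  d10 = d3*3 = 57
  d11 = d2 - 8 = -1
Walk from origin (0, 0):
  seg 1: right by d9 = 59/3 → (59/3, 0)
  seg 2: left by d7 = 3/10 → (581/30, 0)
  seg 3: down by d11 = -1 → (581/30, 1)
  seg 4: left by d5 = 3/5 → (563/30, 1)
  seg 5: right by d6 = 55/2 → (694/15, 1)
  seg 6: up by d9 = 59/3 → (694/15, 62/3)
  seg 7: down by d2 = 7 → (694/15, 41/3)

d6 = 55/2
d7 = 3/10
d8 = 55/6
d9 = 59/3
d10 = 57
d11 = -1
endpoint = (694/15, 41/3)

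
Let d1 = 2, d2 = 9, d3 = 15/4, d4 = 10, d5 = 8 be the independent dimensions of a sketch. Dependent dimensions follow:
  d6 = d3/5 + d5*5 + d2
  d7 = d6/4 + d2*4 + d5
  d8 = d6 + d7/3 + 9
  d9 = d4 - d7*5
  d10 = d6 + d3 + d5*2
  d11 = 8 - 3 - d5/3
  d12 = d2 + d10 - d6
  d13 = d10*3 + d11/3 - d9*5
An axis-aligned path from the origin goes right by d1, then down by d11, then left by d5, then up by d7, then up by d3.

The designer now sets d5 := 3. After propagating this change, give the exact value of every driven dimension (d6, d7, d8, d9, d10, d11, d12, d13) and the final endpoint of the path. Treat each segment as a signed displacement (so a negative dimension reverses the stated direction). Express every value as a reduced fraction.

d6 = 99/4
d7 = 723/16
d8 = 781/16
d9 = -3455/16
d10 = 69/2
d11 = 4
d12 = 75/4
d13 = 56857/48
endpoint = (-1, 719/16)

Apply edit: d5 := 3
  d6 = d3/5 + d5*5 + d2 = 99/4
  d7 = d6/4 + d2*4 + d5 = 723/16
  d8 = d6 + d7/3 + 9 = 781/16
  d9 = d4 - d7*5 = -3455/16
  d10 = d6 + d3 + d5*2 = 69/2
  d11 = 8 - 3 - d5/3 = 4
  d12 = d2 + d10 - d6 = 75/4
  d13 = d10*3 + d11/3 - d9*5 = 56857/48
Walk from origin (0, 0):
  seg 1: right by d1 = 2 → (2, 0)
  seg 2: down by d11 = 4 → (2, -4)
  seg 3: left by d5 = 3 → (-1, -4)
  seg 4: up by d7 = 723/16 → (-1, 659/16)
  seg 5: up by d3 = 15/4 → (-1, 719/16)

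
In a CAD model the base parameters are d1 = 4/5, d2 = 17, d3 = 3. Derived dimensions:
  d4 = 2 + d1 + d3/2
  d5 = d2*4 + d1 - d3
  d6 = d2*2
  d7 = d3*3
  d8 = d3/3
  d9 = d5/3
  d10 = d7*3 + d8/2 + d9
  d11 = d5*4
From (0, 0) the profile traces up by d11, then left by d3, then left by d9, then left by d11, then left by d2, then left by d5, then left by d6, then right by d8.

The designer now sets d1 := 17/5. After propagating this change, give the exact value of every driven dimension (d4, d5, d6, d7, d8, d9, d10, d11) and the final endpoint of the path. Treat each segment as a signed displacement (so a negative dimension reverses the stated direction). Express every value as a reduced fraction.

Apply edit: d1 := 17/5
  d4 = 2 + d1 + d3/2 = 69/10
  d5 = d2*4 + d1 - d3 = 342/5
  d6 = d2*2 = 34
  d7 = d3*3 = 9
  d8 = d3/3 = 1
  d9 = d5/3 = 114/5
  d10 = d7*3 + d8/2 + d9 = 503/10
  d11 = d5*4 = 1368/5
Walk from origin (0, 0):
  seg 1: up by d11 = 1368/5 → (0, 1368/5)
  seg 2: left by d3 = 3 → (-3, 1368/5)
  seg 3: left by d9 = 114/5 → (-129/5, 1368/5)
  seg 4: left by d11 = 1368/5 → (-1497/5, 1368/5)
  seg 5: left by d2 = 17 → (-1582/5, 1368/5)
  seg 6: left by d5 = 342/5 → (-1924/5, 1368/5)
  seg 7: left by d6 = 34 → (-2094/5, 1368/5)
  seg 8: right by d8 = 1 → (-2089/5, 1368/5)

d4 = 69/10
d5 = 342/5
d6 = 34
d7 = 9
d8 = 1
d9 = 114/5
d10 = 503/10
d11 = 1368/5
endpoint = (-2089/5, 1368/5)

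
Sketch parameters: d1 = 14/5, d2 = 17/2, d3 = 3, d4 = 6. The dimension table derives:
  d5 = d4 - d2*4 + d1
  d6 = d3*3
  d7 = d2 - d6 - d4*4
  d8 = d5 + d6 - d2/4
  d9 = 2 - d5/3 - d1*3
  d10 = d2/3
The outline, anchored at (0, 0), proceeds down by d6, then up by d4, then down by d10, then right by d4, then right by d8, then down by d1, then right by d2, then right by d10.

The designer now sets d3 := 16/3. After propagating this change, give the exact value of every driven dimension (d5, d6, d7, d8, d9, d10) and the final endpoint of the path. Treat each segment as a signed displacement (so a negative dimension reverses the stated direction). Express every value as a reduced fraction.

d5 = -126/5
d6 = 16
d7 = -63/2
d8 = -453/40
d9 = 2
d10 = 17/6
endpoint = (721/120, -469/30)

Apply edit: d3 := 16/3
  d5 = d4 - d2*4 + d1 = -126/5
  d6 = d3*3 = 16
  d7 = d2 - d6 - d4*4 = -63/2
  d8 = d5 + d6 - d2/4 = -453/40
  d9 = 2 - d5/3 - d1*3 = 2
  d10 = d2/3 = 17/6
Walk from origin (0, 0):
  seg 1: down by d6 = 16 → (0, -16)
  seg 2: up by d4 = 6 → (0, -10)
  seg 3: down by d10 = 17/6 → (0, -77/6)
  seg 4: right by d4 = 6 → (6, -77/6)
  seg 5: right by d8 = -453/40 → (-213/40, -77/6)
  seg 6: down by d1 = 14/5 → (-213/40, -469/30)
  seg 7: right by d2 = 17/2 → (127/40, -469/30)
  seg 8: right by d10 = 17/6 → (721/120, -469/30)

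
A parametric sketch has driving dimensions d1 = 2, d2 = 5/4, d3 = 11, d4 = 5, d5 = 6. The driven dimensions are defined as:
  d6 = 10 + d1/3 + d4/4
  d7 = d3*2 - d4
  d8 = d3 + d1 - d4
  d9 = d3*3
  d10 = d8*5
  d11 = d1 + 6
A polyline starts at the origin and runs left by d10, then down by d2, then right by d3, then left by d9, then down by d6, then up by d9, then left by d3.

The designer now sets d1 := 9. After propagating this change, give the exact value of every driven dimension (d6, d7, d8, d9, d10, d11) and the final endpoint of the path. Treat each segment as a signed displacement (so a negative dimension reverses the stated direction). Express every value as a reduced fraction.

Apply edit: d1 := 9
  d6 = 10 + d1/3 + d4/4 = 57/4
  d7 = d3*2 - d4 = 17
  d8 = d3 + d1 - d4 = 15
  d9 = d3*3 = 33
  d10 = d8*5 = 75
  d11 = d1 + 6 = 15
Walk from origin (0, 0):
  seg 1: left by d10 = 75 → (-75, 0)
  seg 2: down by d2 = 5/4 → (-75, -5/4)
  seg 3: right by d3 = 11 → (-64, -5/4)
  seg 4: left by d9 = 33 → (-97, -5/4)
  seg 5: down by d6 = 57/4 → (-97, -31/2)
  seg 6: up by d9 = 33 → (-97, 35/2)
  seg 7: left by d3 = 11 → (-108, 35/2)

d6 = 57/4
d7 = 17
d8 = 15
d9 = 33
d10 = 75
d11 = 15
endpoint = (-108, 35/2)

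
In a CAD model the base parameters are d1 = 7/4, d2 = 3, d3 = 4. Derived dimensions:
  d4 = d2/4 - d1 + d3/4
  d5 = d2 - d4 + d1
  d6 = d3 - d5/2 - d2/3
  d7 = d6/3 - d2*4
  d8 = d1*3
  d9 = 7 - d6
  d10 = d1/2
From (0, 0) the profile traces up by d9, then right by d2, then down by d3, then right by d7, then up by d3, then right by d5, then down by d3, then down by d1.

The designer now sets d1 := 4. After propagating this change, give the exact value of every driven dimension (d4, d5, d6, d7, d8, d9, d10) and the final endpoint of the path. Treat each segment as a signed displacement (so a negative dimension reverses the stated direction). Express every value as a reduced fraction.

Apply edit: d1 := 4
  d4 = d2/4 - d1 + d3/4 = -9/4
  d5 = d2 - d4 + d1 = 37/4
  d6 = d3 - d5/2 - d2/3 = -13/8
  d7 = d6/3 - d2*4 = -301/24
  d8 = d1*3 = 12
  d9 = 7 - d6 = 69/8
  d10 = d1/2 = 2
Walk from origin (0, 0):
  seg 1: up by d9 = 69/8 → (0, 69/8)
  seg 2: right by d2 = 3 → (3, 69/8)
  seg 3: down by d3 = 4 → (3, 37/8)
  seg 4: right by d7 = -301/24 → (-229/24, 37/8)
  seg 5: up by d3 = 4 → (-229/24, 69/8)
  seg 6: right by d5 = 37/4 → (-7/24, 69/8)
  seg 7: down by d3 = 4 → (-7/24, 37/8)
  seg 8: down by d1 = 4 → (-7/24, 5/8)

d4 = -9/4
d5 = 37/4
d6 = -13/8
d7 = -301/24
d8 = 12
d9 = 69/8
d10 = 2
endpoint = (-7/24, 5/8)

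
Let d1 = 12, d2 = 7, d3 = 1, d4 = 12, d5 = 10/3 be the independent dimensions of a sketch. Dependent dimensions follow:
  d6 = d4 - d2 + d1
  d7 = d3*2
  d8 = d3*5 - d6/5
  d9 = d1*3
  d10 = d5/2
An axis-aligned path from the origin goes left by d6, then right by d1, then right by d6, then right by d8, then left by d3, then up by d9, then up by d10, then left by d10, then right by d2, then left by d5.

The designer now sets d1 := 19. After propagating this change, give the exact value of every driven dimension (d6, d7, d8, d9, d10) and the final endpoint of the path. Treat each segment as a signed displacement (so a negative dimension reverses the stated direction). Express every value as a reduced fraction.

d6 = 24
d7 = 2
d8 = 1/5
d9 = 57
d10 = 5/3
endpoint = (101/5, 176/3)

Apply edit: d1 := 19
  d6 = d4 - d2 + d1 = 24
  d7 = d3*2 = 2
  d8 = d3*5 - d6/5 = 1/5
  d9 = d1*3 = 57
  d10 = d5/2 = 5/3
Walk from origin (0, 0):
  seg 1: left by d6 = 24 → (-24, 0)
  seg 2: right by d1 = 19 → (-5, 0)
  seg 3: right by d6 = 24 → (19, 0)
  seg 4: right by d8 = 1/5 → (96/5, 0)
  seg 5: left by d3 = 1 → (91/5, 0)
  seg 6: up by d9 = 57 → (91/5, 57)
  seg 7: up by d10 = 5/3 → (91/5, 176/3)
  seg 8: left by d10 = 5/3 → (248/15, 176/3)
  seg 9: right by d2 = 7 → (353/15, 176/3)
  seg 10: left by d5 = 10/3 → (101/5, 176/3)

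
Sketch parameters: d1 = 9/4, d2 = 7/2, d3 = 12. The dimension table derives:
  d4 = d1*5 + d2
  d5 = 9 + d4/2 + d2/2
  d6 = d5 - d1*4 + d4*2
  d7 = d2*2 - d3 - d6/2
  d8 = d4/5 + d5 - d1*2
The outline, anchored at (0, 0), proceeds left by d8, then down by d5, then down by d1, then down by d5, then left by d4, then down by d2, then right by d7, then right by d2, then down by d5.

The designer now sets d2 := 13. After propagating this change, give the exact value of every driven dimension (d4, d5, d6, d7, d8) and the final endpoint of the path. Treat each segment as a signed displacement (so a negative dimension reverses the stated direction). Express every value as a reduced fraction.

Apply edit: d2 := 13
  d4 = d1*5 + d2 = 97/4
  d5 = 9 + d4/2 + d2/2 = 221/8
  d6 = d5 - d1*4 + d4*2 = 537/8
  d7 = d2*2 - d3 - d6/2 = -313/16
  d8 = d4/5 + d5 - d1*2 = 1119/40
Walk from origin (0, 0):
  seg 1: left by d8 = 1119/40 → (-1119/40, 0)
  seg 2: down by d5 = 221/8 → (-1119/40, -221/8)
  seg 3: down by d1 = 9/4 → (-1119/40, -239/8)
  seg 4: down by d5 = 221/8 → (-1119/40, -115/2)
  seg 5: left by d4 = 97/4 → (-2089/40, -115/2)
  seg 6: down by d2 = 13 → (-2089/40, -141/2)
  seg 7: right by d7 = -313/16 → (-5743/80, -141/2)
  seg 8: right by d2 = 13 → (-4703/80, -141/2)
  seg 9: down by d5 = 221/8 → (-4703/80, -785/8)

d4 = 97/4
d5 = 221/8
d6 = 537/8
d7 = -313/16
d8 = 1119/40
endpoint = (-4703/80, -785/8)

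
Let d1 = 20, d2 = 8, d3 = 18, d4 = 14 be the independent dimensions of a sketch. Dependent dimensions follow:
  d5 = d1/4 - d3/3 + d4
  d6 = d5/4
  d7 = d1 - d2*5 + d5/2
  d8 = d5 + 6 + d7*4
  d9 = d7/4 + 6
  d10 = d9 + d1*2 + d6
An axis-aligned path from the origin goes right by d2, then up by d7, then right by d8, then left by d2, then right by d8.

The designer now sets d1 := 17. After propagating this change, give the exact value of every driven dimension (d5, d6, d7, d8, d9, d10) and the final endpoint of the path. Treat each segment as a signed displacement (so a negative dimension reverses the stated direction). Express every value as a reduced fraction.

d5 = 49/4
d6 = 49/16
d7 = -135/8
d8 = -197/4
d9 = 57/32
d10 = 1243/32
endpoint = (-197/2, -135/8)

Apply edit: d1 := 17
  d5 = d1/4 - d3/3 + d4 = 49/4
  d6 = d5/4 = 49/16
  d7 = d1 - d2*5 + d5/2 = -135/8
  d8 = d5 + 6 + d7*4 = -197/4
  d9 = d7/4 + 6 = 57/32
  d10 = d9 + d1*2 + d6 = 1243/32
Walk from origin (0, 0):
  seg 1: right by d2 = 8 → (8, 0)
  seg 2: up by d7 = -135/8 → (8, -135/8)
  seg 3: right by d8 = -197/4 → (-165/4, -135/8)
  seg 4: left by d2 = 8 → (-197/4, -135/8)
  seg 5: right by d8 = -197/4 → (-197/2, -135/8)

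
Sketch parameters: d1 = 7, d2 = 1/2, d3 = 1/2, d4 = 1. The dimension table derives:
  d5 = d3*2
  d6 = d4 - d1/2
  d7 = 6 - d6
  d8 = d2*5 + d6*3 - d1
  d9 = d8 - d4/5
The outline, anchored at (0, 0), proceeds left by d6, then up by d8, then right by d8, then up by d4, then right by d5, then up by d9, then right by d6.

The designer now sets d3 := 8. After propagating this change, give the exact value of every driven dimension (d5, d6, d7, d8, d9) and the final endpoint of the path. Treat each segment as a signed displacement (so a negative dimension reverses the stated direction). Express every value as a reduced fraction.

Apply edit: d3 := 8
  d5 = d3*2 = 16
  d6 = d4 - d1/2 = -5/2
  d7 = 6 - d6 = 17/2
  d8 = d2*5 + d6*3 - d1 = -12
  d9 = d8 - d4/5 = -61/5
Walk from origin (0, 0):
  seg 1: left by d6 = -5/2 → (5/2, 0)
  seg 2: up by d8 = -12 → (5/2, -12)
  seg 3: right by d8 = -12 → (-19/2, -12)
  seg 4: up by d4 = 1 → (-19/2, -11)
  seg 5: right by d5 = 16 → (13/2, -11)
  seg 6: up by d9 = -61/5 → (13/2, -116/5)
  seg 7: right by d6 = -5/2 → (4, -116/5)

d5 = 16
d6 = -5/2
d7 = 17/2
d8 = -12
d9 = -61/5
endpoint = (4, -116/5)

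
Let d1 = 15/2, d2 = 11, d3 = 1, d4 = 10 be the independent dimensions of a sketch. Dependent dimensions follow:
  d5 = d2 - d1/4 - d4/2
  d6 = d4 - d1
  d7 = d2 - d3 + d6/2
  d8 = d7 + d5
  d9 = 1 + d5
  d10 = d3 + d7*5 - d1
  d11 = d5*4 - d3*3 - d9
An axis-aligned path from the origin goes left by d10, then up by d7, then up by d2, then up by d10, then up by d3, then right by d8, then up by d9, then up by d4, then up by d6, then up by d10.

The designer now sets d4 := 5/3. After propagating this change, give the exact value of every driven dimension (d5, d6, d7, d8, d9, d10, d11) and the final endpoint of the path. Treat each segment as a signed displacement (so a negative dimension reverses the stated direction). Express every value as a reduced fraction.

d5 = 199/24
d6 = -35/6
d7 = 85/12
d8 = 123/8
d9 = 223/24
d10 = 347/12
d11 = 167/8
endpoint = (-325/24, 1969/24)

Apply edit: d4 := 5/3
  d5 = d2 - d1/4 - d4/2 = 199/24
  d6 = d4 - d1 = -35/6
  d7 = d2 - d3 + d6/2 = 85/12
  d8 = d7 + d5 = 123/8
  d9 = 1 + d5 = 223/24
  d10 = d3 + d7*5 - d1 = 347/12
  d11 = d5*4 - d3*3 - d9 = 167/8
Walk from origin (0, 0):
  seg 1: left by d10 = 347/12 → (-347/12, 0)
  seg 2: up by d7 = 85/12 → (-347/12, 85/12)
  seg 3: up by d2 = 11 → (-347/12, 217/12)
  seg 4: up by d10 = 347/12 → (-347/12, 47)
  seg 5: up by d3 = 1 → (-347/12, 48)
  seg 6: right by d8 = 123/8 → (-325/24, 48)
  seg 7: up by d9 = 223/24 → (-325/24, 1375/24)
  seg 8: up by d4 = 5/3 → (-325/24, 1415/24)
  seg 9: up by d6 = -35/6 → (-325/24, 425/8)
  seg 10: up by d10 = 347/12 → (-325/24, 1969/24)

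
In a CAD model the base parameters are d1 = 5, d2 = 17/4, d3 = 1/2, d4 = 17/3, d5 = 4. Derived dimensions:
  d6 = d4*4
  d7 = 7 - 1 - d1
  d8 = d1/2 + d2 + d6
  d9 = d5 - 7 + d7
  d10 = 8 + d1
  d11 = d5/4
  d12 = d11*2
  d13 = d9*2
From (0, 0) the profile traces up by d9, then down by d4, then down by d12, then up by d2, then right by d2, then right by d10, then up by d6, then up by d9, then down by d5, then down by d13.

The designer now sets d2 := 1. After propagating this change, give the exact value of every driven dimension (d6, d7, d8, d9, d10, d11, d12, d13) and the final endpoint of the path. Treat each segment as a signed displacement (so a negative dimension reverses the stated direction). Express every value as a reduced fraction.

d6 = 68/3
d7 = 1
d8 = 157/6
d9 = -2
d10 = 13
d11 = 1
d12 = 2
d13 = -4
endpoint = (14, 12)

Apply edit: d2 := 1
  d6 = d4*4 = 68/3
  d7 = 7 - 1 - d1 = 1
  d8 = d1/2 + d2 + d6 = 157/6
  d9 = d5 - 7 + d7 = -2
  d10 = 8 + d1 = 13
  d11 = d5/4 = 1
  d12 = d11*2 = 2
  d13 = d9*2 = -4
Walk from origin (0, 0):
  seg 1: up by d9 = -2 → (0, -2)
  seg 2: down by d4 = 17/3 → (0, -23/3)
  seg 3: down by d12 = 2 → (0, -29/3)
  seg 4: up by d2 = 1 → (0, -26/3)
  seg 5: right by d2 = 1 → (1, -26/3)
  seg 6: right by d10 = 13 → (14, -26/3)
  seg 7: up by d6 = 68/3 → (14, 14)
  seg 8: up by d9 = -2 → (14, 12)
  seg 9: down by d5 = 4 → (14, 8)
  seg 10: down by d13 = -4 → (14, 12)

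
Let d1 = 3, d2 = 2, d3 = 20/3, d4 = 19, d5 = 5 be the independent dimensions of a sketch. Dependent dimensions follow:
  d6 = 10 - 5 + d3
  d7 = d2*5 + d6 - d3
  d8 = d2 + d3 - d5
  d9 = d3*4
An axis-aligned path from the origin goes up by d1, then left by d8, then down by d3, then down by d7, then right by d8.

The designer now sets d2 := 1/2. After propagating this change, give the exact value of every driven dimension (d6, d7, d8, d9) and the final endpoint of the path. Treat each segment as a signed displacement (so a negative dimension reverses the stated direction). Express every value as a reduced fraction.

Apply edit: d2 := 1/2
  d6 = 10 - 5 + d3 = 35/3
  d7 = d2*5 + d6 - d3 = 15/2
  d8 = d2 + d3 - d5 = 13/6
  d9 = d3*4 = 80/3
Walk from origin (0, 0):
  seg 1: up by d1 = 3 → (0, 3)
  seg 2: left by d8 = 13/6 → (-13/6, 3)
  seg 3: down by d3 = 20/3 → (-13/6, -11/3)
  seg 4: down by d7 = 15/2 → (-13/6, -67/6)
  seg 5: right by d8 = 13/6 → (0, -67/6)

d6 = 35/3
d7 = 15/2
d8 = 13/6
d9 = 80/3
endpoint = (0, -67/6)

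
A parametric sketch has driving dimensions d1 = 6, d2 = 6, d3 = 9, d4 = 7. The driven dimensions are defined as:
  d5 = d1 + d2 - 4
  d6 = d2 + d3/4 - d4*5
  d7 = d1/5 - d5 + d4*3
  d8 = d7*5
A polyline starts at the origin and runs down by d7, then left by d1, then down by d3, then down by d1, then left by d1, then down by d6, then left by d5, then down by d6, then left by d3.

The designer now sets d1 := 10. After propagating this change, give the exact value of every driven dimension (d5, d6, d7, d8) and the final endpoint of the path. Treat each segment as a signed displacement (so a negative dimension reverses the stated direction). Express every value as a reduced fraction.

Apply edit: d1 := 10
  d5 = d1 + d2 - 4 = 12
  d6 = d2 + d3/4 - d4*5 = -107/4
  d7 = d1/5 - d5 + d4*3 = 11
  d8 = d7*5 = 55
Walk from origin (0, 0):
  seg 1: down by d7 = 11 → (0, -11)
  seg 2: left by d1 = 10 → (-10, -11)
  seg 3: down by d3 = 9 → (-10, -20)
  seg 4: down by d1 = 10 → (-10, -30)
  seg 5: left by d1 = 10 → (-20, -30)
  seg 6: down by d6 = -107/4 → (-20, -13/4)
  seg 7: left by d5 = 12 → (-32, -13/4)
  seg 8: down by d6 = -107/4 → (-32, 47/2)
  seg 9: left by d3 = 9 → (-41, 47/2)

d5 = 12
d6 = -107/4
d7 = 11
d8 = 55
endpoint = (-41, 47/2)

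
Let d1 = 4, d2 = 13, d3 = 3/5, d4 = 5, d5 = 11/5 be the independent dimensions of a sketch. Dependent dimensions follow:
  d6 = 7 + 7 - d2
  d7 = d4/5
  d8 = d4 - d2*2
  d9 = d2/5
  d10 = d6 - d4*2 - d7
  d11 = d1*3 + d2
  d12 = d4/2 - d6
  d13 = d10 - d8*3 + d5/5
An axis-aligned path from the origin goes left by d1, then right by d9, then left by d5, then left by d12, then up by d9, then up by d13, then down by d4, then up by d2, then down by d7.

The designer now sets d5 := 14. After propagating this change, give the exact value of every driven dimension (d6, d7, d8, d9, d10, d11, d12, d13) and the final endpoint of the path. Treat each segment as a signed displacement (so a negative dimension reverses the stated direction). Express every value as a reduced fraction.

Apply edit: d5 := 14
  d6 = 7 + 7 - d2 = 1
  d7 = d4/5 = 1
  d8 = d4 - d2*2 = -21
  d9 = d2/5 = 13/5
  d10 = d6 - d4*2 - d7 = -10
  d11 = d1*3 + d2 = 25
  d12 = d4/2 - d6 = 3/2
  d13 = d10 - d8*3 + d5/5 = 279/5
Walk from origin (0, 0):
  seg 1: left by d1 = 4 → (-4, 0)
  seg 2: right by d9 = 13/5 → (-7/5, 0)
  seg 3: left by d5 = 14 → (-77/5, 0)
  seg 4: left by d12 = 3/2 → (-169/10, 0)
  seg 5: up by d9 = 13/5 → (-169/10, 13/5)
  seg 6: up by d13 = 279/5 → (-169/10, 292/5)
  seg 7: down by d4 = 5 → (-169/10, 267/5)
  seg 8: up by d2 = 13 → (-169/10, 332/5)
  seg 9: down by d7 = 1 → (-169/10, 327/5)

d6 = 1
d7 = 1
d8 = -21
d9 = 13/5
d10 = -10
d11 = 25
d12 = 3/2
d13 = 279/5
endpoint = (-169/10, 327/5)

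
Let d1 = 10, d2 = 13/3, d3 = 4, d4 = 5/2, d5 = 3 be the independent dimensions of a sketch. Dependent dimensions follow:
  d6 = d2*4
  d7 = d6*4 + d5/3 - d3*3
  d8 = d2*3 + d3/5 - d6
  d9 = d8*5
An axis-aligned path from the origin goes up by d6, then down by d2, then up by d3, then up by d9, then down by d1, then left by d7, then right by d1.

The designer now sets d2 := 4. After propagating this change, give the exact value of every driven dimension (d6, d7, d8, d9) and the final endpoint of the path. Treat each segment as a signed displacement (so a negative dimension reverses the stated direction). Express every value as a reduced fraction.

d6 = 16
d7 = 53
d8 = -16/5
d9 = -16
endpoint = (-43, -10)

Apply edit: d2 := 4
  d6 = d2*4 = 16
  d7 = d6*4 + d5/3 - d3*3 = 53
  d8 = d2*3 + d3/5 - d6 = -16/5
  d9 = d8*5 = -16
Walk from origin (0, 0):
  seg 1: up by d6 = 16 → (0, 16)
  seg 2: down by d2 = 4 → (0, 12)
  seg 3: up by d3 = 4 → (0, 16)
  seg 4: up by d9 = -16 → (0, 0)
  seg 5: down by d1 = 10 → (0, -10)
  seg 6: left by d7 = 53 → (-53, -10)
  seg 7: right by d1 = 10 → (-43, -10)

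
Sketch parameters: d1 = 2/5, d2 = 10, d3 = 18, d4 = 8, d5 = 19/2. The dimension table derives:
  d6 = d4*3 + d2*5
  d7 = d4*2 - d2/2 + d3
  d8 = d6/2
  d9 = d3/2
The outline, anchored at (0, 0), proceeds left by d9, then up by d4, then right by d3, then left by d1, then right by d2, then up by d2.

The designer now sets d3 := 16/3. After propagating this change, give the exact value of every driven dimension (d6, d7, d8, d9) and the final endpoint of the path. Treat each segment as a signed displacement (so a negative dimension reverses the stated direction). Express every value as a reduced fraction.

Apply edit: d3 := 16/3
  d6 = d4*3 + d2*5 = 74
  d7 = d4*2 - d2/2 + d3 = 49/3
  d8 = d6/2 = 37
  d9 = d3/2 = 8/3
Walk from origin (0, 0):
  seg 1: left by d9 = 8/3 → (-8/3, 0)
  seg 2: up by d4 = 8 → (-8/3, 8)
  seg 3: right by d3 = 16/3 → (8/3, 8)
  seg 4: left by d1 = 2/5 → (34/15, 8)
  seg 5: right by d2 = 10 → (184/15, 8)
  seg 6: up by d2 = 10 → (184/15, 18)

d6 = 74
d7 = 49/3
d8 = 37
d9 = 8/3
endpoint = (184/15, 18)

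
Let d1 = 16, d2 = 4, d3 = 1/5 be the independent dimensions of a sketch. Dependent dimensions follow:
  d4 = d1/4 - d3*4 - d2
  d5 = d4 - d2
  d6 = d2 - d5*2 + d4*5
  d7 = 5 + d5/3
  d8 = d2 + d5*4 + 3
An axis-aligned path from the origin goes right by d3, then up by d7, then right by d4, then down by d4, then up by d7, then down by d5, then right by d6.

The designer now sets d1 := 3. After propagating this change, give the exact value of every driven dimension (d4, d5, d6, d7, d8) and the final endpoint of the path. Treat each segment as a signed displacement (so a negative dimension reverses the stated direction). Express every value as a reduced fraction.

Apply edit: d1 := 3
  d4 = d1/4 - d3*4 - d2 = -81/20
  d5 = d4 - d2 = -161/20
  d6 = d2 - d5*2 + d4*5 = -3/20
  d7 = 5 + d5/3 = 139/60
  d8 = d2 + d5*4 + 3 = -126/5
Walk from origin (0, 0):
  seg 1: right by d3 = 1/5 → (1/5, 0)
  seg 2: up by d7 = 139/60 → (1/5, 139/60)
  seg 3: right by d4 = -81/20 → (-77/20, 139/60)
  seg 4: down by d4 = -81/20 → (-77/20, 191/30)
  seg 5: up by d7 = 139/60 → (-77/20, 521/60)
  seg 6: down by d5 = -161/20 → (-77/20, 251/15)
  seg 7: right by d6 = -3/20 → (-4, 251/15)

d4 = -81/20
d5 = -161/20
d6 = -3/20
d7 = 139/60
d8 = -126/5
endpoint = (-4, 251/15)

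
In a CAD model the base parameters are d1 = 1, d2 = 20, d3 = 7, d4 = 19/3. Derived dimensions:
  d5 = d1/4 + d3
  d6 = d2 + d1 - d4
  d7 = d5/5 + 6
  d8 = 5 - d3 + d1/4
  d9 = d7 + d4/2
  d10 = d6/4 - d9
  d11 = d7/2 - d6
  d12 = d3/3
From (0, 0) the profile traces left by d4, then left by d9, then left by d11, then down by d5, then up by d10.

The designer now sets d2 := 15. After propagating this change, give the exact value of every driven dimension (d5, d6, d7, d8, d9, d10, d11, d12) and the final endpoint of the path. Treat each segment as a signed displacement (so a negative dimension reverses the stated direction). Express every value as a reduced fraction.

d5 = 29/4
d6 = 29/3
d7 = 149/20
d8 = -7/4
d9 = 637/60
d10 = -41/5
d11 = -713/120
d12 = 7/3
endpoint = (-1321/120, -309/20)

Apply edit: d2 := 15
  d5 = d1/4 + d3 = 29/4
  d6 = d2 + d1 - d4 = 29/3
  d7 = d5/5 + 6 = 149/20
  d8 = 5 - d3 + d1/4 = -7/4
  d9 = d7 + d4/2 = 637/60
  d10 = d6/4 - d9 = -41/5
  d11 = d7/2 - d6 = -713/120
  d12 = d3/3 = 7/3
Walk from origin (0, 0):
  seg 1: left by d4 = 19/3 → (-19/3, 0)
  seg 2: left by d9 = 637/60 → (-339/20, 0)
  seg 3: left by d11 = -713/120 → (-1321/120, 0)
  seg 4: down by d5 = 29/4 → (-1321/120, -29/4)
  seg 5: up by d10 = -41/5 → (-1321/120, -309/20)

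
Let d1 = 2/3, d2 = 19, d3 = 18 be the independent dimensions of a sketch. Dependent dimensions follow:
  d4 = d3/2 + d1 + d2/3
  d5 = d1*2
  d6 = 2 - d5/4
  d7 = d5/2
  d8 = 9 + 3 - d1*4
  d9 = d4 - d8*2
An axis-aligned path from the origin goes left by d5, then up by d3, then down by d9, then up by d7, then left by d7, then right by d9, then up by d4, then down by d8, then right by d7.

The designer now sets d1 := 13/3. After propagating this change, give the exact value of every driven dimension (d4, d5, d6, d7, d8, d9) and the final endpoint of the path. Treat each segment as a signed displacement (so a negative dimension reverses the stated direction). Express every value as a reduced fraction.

Apply edit: d1 := 13/3
  d4 = d3/2 + d1 + d2/3 = 59/3
  d5 = d1*2 = 26/3
  d6 = 2 - d5/4 = -1/6
  d7 = d5/2 = 13/3
  d8 = 9 + 3 - d1*4 = -16/3
  d9 = d4 - d8*2 = 91/3
Walk from origin (0, 0):
  seg 1: left by d5 = 26/3 → (-26/3, 0)
  seg 2: up by d3 = 18 → (-26/3, 18)
  seg 3: down by d9 = 91/3 → (-26/3, -37/3)
  seg 4: up by d7 = 13/3 → (-26/3, -8)
  seg 5: left by d7 = 13/3 → (-13, -8)
  seg 6: right by d9 = 91/3 → (52/3, -8)
  seg 7: up by d4 = 59/3 → (52/3, 35/3)
  seg 8: down by d8 = -16/3 → (52/3, 17)
  seg 9: right by d7 = 13/3 → (65/3, 17)

d4 = 59/3
d5 = 26/3
d6 = -1/6
d7 = 13/3
d8 = -16/3
d9 = 91/3
endpoint = (65/3, 17)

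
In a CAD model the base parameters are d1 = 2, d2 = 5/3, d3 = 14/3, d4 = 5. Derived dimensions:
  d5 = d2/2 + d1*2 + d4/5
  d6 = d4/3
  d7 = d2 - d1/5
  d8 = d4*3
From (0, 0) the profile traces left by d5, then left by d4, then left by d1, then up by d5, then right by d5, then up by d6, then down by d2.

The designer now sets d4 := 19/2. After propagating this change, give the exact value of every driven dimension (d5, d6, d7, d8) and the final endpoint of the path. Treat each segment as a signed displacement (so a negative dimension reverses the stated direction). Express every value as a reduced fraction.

d5 = 101/15
d6 = 19/6
d7 = 19/15
d8 = 57/2
endpoint = (-23/2, 247/30)

Apply edit: d4 := 19/2
  d5 = d2/2 + d1*2 + d4/5 = 101/15
  d6 = d4/3 = 19/6
  d7 = d2 - d1/5 = 19/15
  d8 = d4*3 = 57/2
Walk from origin (0, 0):
  seg 1: left by d5 = 101/15 → (-101/15, 0)
  seg 2: left by d4 = 19/2 → (-487/30, 0)
  seg 3: left by d1 = 2 → (-547/30, 0)
  seg 4: up by d5 = 101/15 → (-547/30, 101/15)
  seg 5: right by d5 = 101/15 → (-23/2, 101/15)
  seg 6: up by d6 = 19/6 → (-23/2, 99/10)
  seg 7: down by d2 = 5/3 → (-23/2, 247/30)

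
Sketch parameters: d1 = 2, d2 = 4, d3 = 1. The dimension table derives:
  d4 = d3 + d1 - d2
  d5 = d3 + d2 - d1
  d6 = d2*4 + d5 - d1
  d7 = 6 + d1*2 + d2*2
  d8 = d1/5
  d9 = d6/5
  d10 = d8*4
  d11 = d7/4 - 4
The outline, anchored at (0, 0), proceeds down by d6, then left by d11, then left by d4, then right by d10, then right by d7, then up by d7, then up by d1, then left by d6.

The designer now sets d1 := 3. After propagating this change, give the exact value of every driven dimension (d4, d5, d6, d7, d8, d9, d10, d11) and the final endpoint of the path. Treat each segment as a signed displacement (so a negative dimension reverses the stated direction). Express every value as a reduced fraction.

d4 = 0
d5 = 2
d6 = 15
d7 = 20
d8 = 3/5
d9 = 3
d10 = 12/5
d11 = 1
endpoint = (32/5, 8)

Apply edit: d1 := 3
  d4 = d3 + d1 - d2 = 0
  d5 = d3 + d2 - d1 = 2
  d6 = d2*4 + d5 - d1 = 15
  d7 = 6 + d1*2 + d2*2 = 20
  d8 = d1/5 = 3/5
  d9 = d6/5 = 3
  d10 = d8*4 = 12/5
  d11 = d7/4 - 4 = 1
Walk from origin (0, 0):
  seg 1: down by d6 = 15 → (0, -15)
  seg 2: left by d11 = 1 → (-1, -15)
  seg 3: left by d4 = 0 → (-1, -15)
  seg 4: right by d10 = 12/5 → (7/5, -15)
  seg 5: right by d7 = 20 → (107/5, -15)
  seg 6: up by d7 = 20 → (107/5, 5)
  seg 7: up by d1 = 3 → (107/5, 8)
  seg 8: left by d6 = 15 → (32/5, 8)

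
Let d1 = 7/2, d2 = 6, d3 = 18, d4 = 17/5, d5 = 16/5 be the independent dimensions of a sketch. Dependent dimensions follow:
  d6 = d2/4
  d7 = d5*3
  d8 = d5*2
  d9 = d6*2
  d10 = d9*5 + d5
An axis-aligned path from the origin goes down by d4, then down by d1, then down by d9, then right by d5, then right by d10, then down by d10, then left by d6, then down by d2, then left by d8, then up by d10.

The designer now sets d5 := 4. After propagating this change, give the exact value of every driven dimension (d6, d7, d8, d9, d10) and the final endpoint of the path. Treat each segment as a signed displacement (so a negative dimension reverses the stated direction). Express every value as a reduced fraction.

d6 = 3/2
d7 = 12
d8 = 8
d9 = 3
d10 = 19
endpoint = (27/2, -159/10)

Apply edit: d5 := 4
  d6 = d2/4 = 3/2
  d7 = d5*3 = 12
  d8 = d5*2 = 8
  d9 = d6*2 = 3
  d10 = d9*5 + d5 = 19
Walk from origin (0, 0):
  seg 1: down by d4 = 17/5 → (0, -17/5)
  seg 2: down by d1 = 7/2 → (0, -69/10)
  seg 3: down by d9 = 3 → (0, -99/10)
  seg 4: right by d5 = 4 → (4, -99/10)
  seg 5: right by d10 = 19 → (23, -99/10)
  seg 6: down by d10 = 19 → (23, -289/10)
  seg 7: left by d6 = 3/2 → (43/2, -289/10)
  seg 8: down by d2 = 6 → (43/2, -349/10)
  seg 9: left by d8 = 8 → (27/2, -349/10)
  seg 10: up by d10 = 19 → (27/2, -159/10)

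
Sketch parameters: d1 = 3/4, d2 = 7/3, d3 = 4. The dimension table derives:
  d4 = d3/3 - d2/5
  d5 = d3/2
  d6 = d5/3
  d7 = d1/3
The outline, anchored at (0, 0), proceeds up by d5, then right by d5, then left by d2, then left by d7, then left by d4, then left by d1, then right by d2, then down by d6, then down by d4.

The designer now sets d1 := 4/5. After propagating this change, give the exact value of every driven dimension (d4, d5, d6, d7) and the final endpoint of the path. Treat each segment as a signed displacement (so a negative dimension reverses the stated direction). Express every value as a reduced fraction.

Apply edit: d1 := 4/5
  d4 = d3/3 - d2/5 = 13/15
  d5 = d3/2 = 2
  d6 = d5/3 = 2/3
  d7 = d1/3 = 4/15
Walk from origin (0, 0):
  seg 1: up by d5 = 2 → (0, 2)
  seg 2: right by d5 = 2 → (2, 2)
  seg 3: left by d2 = 7/3 → (-1/3, 2)
  seg 4: left by d7 = 4/15 → (-3/5, 2)
  seg 5: left by d4 = 13/15 → (-22/15, 2)
  seg 6: left by d1 = 4/5 → (-34/15, 2)
  seg 7: right by d2 = 7/3 → (1/15, 2)
  seg 8: down by d6 = 2/3 → (1/15, 4/3)
  seg 9: down by d4 = 13/15 → (1/15, 7/15)

d4 = 13/15
d5 = 2
d6 = 2/3
d7 = 4/15
endpoint = (1/15, 7/15)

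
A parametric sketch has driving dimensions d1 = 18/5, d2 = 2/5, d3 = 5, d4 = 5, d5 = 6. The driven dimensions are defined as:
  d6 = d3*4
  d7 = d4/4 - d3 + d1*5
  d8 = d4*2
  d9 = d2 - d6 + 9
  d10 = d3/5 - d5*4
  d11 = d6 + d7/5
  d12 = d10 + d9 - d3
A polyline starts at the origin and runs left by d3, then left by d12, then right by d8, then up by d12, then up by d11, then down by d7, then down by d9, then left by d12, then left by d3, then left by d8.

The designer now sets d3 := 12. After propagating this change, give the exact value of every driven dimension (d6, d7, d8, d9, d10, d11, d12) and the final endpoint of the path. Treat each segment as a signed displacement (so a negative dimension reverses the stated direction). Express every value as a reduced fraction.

Apply edit: d3 := 12
  d6 = d3*4 = 48
  d7 = d4/4 - d3 + d1*5 = 29/4
  d8 = d4*2 = 10
  d9 = d2 - d6 + 9 = -193/5
  d10 = d3/5 - d5*4 = -108/5
  d11 = d6 + d7/5 = 989/20
  d12 = d10 + d9 - d3 = -361/5
Walk from origin (0, 0):
  seg 1: left by d3 = 12 → (-12, 0)
  seg 2: left by d12 = -361/5 → (301/5, 0)
  seg 3: right by d8 = 10 → (351/5, 0)
  seg 4: up by d12 = -361/5 → (351/5, -361/5)
  seg 5: up by d11 = 989/20 → (351/5, -91/4)
  seg 6: down by d7 = 29/4 → (351/5, -30)
  seg 7: down by d9 = -193/5 → (351/5, 43/5)
  seg 8: left by d12 = -361/5 → (712/5, 43/5)
  seg 9: left by d3 = 12 → (652/5, 43/5)
  seg 10: left by d8 = 10 → (602/5, 43/5)

d6 = 48
d7 = 29/4
d8 = 10
d9 = -193/5
d10 = -108/5
d11 = 989/20
d12 = -361/5
endpoint = (602/5, 43/5)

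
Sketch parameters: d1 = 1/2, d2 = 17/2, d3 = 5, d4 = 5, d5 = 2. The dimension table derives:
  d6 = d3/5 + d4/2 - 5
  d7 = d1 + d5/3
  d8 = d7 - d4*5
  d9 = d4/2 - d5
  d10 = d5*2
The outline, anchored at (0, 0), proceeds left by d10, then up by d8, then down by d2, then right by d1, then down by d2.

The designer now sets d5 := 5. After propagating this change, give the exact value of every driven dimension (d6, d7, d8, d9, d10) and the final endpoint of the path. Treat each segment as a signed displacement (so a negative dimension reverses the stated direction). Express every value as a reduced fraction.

Apply edit: d5 := 5
  d6 = d3/5 + d4/2 - 5 = -3/2
  d7 = d1 + d5/3 = 13/6
  d8 = d7 - d4*5 = -137/6
  d9 = d4/2 - d5 = -5/2
  d10 = d5*2 = 10
Walk from origin (0, 0):
  seg 1: left by d10 = 10 → (-10, 0)
  seg 2: up by d8 = -137/6 → (-10, -137/6)
  seg 3: down by d2 = 17/2 → (-10, -94/3)
  seg 4: right by d1 = 1/2 → (-19/2, -94/3)
  seg 5: down by d2 = 17/2 → (-19/2, -239/6)

d6 = -3/2
d7 = 13/6
d8 = -137/6
d9 = -5/2
d10 = 10
endpoint = (-19/2, -239/6)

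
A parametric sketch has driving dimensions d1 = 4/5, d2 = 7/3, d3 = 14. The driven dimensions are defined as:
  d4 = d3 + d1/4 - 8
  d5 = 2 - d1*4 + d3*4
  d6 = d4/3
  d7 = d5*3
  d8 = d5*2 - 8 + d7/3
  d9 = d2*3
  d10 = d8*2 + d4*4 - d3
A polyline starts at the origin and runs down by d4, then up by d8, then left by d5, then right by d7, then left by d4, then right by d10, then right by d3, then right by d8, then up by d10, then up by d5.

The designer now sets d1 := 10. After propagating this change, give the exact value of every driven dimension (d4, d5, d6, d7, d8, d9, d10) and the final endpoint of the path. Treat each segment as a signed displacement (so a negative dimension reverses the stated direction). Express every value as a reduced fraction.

d4 = 17/2
d5 = 18
d6 = 17/6
d7 = 54
d8 = 46
d9 = 7
d10 = 112
endpoint = (399/2, 335/2)

Apply edit: d1 := 10
  d4 = d3 + d1/4 - 8 = 17/2
  d5 = 2 - d1*4 + d3*4 = 18
  d6 = d4/3 = 17/6
  d7 = d5*3 = 54
  d8 = d5*2 - 8 + d7/3 = 46
  d9 = d2*3 = 7
  d10 = d8*2 + d4*4 - d3 = 112
Walk from origin (0, 0):
  seg 1: down by d4 = 17/2 → (0, -17/2)
  seg 2: up by d8 = 46 → (0, 75/2)
  seg 3: left by d5 = 18 → (-18, 75/2)
  seg 4: right by d7 = 54 → (36, 75/2)
  seg 5: left by d4 = 17/2 → (55/2, 75/2)
  seg 6: right by d10 = 112 → (279/2, 75/2)
  seg 7: right by d3 = 14 → (307/2, 75/2)
  seg 8: right by d8 = 46 → (399/2, 75/2)
  seg 9: up by d10 = 112 → (399/2, 299/2)
  seg 10: up by d5 = 18 → (399/2, 335/2)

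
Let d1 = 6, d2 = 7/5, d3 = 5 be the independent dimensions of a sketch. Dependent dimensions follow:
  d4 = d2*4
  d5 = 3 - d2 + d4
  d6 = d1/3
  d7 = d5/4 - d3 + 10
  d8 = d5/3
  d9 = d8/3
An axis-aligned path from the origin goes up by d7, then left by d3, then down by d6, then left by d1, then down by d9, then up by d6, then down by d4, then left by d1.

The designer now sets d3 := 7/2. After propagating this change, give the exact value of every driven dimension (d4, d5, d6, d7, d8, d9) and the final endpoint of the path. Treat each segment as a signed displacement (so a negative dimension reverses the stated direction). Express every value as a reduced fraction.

d4 = 28/5
d5 = 36/5
d6 = 2
d7 = 83/10
d8 = 12/5
d9 = 4/5
endpoint = (-31/2, 19/10)

Apply edit: d3 := 7/2
  d4 = d2*4 = 28/5
  d5 = 3 - d2 + d4 = 36/5
  d6 = d1/3 = 2
  d7 = d5/4 - d3 + 10 = 83/10
  d8 = d5/3 = 12/5
  d9 = d8/3 = 4/5
Walk from origin (0, 0):
  seg 1: up by d7 = 83/10 → (0, 83/10)
  seg 2: left by d3 = 7/2 → (-7/2, 83/10)
  seg 3: down by d6 = 2 → (-7/2, 63/10)
  seg 4: left by d1 = 6 → (-19/2, 63/10)
  seg 5: down by d9 = 4/5 → (-19/2, 11/2)
  seg 6: up by d6 = 2 → (-19/2, 15/2)
  seg 7: down by d4 = 28/5 → (-19/2, 19/10)
  seg 8: left by d1 = 6 → (-31/2, 19/10)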